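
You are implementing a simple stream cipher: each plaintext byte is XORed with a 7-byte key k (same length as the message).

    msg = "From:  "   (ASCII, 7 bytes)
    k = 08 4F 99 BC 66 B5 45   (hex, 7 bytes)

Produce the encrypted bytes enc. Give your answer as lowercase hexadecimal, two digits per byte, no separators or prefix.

XOR is its own inverse, so applying the key byte-wise gives the result directly.
byte 0:  70 XOR   8 =  78
byte 1: 114 XOR  79 =  61
byte 2: 111 XOR 153 = 246
byte 3: 109 XOR 188 = 209
byte 4:  58 XOR 102 =  92
byte 5:  32 XOR 181 = 149
byte 6:  32 XOR  69 = 101

4e3df6d15c9565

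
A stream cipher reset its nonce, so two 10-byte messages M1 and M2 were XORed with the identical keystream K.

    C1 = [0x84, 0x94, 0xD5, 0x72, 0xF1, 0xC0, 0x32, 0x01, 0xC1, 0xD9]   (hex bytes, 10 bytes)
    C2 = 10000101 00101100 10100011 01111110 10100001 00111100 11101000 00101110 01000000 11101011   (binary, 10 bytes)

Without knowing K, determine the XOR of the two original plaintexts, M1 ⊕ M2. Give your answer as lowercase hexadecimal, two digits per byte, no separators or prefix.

01b8760c50fcda2f8132

C1 ⊕ C2 = (M1 ⊕ K) ⊕ (M2 ⊕ K) = M1 ⊕ M2 — the shared key cancels under XOR.
byte 0: 84 ⊕ 85 = 01
byte 1: 94 ⊕ 2c = b8
byte 2: d5 ⊕ a3 = 76
byte 3: 72 ⊕ 7e = 0c
byte 4: f1 ⊕ a1 = 50
byte 5: c0 ⊕ 3c = fc
byte 6: 32 ⊕ e8 = da
byte 7: 01 ⊕ 2e = 2f
byte 8: c1 ⊕ 40 = 81
byte 9: d9 ⊕ eb = 32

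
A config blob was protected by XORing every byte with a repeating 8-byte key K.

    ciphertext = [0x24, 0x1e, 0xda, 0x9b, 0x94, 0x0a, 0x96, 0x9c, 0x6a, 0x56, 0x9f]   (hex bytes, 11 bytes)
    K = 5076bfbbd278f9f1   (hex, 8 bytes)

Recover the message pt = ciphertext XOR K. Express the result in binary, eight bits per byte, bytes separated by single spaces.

01110100 01101000 01100101 00100000 01000110 01110010 01101111 01101101 00111010 00100000 00100000

The 8-byte key repeats, so the effective keystream is 50 76 bf bb d2 78 f9 f1 50 76 bf.
byte 0: 24 xor 50 = 74
byte 1: 1e xor 76 = 68
byte 2: da xor bf = 65
byte 3: 9b xor bb = 20
byte 4: 94 xor d2 = 46
byte 5: 0a xor 78 = 72
byte 6: 96 xor f9 = 6f
byte 7: 9c xor f1 = 6d
byte 8: 6a xor 50 = 3a
byte 9: 56 xor 76 = 20
byte 10: 9f xor bf = 20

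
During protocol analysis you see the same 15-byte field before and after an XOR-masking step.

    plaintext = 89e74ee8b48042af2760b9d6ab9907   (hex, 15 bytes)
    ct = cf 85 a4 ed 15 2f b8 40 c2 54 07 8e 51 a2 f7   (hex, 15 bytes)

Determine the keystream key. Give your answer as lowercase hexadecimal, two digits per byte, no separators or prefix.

Since ct = plaintext ⊕ key, XORing both sides with plaintext gives key = plaintext ⊕ ct.
89 xor cf = 46
e7 xor 85 = 62
4e xor a4 = ea
e8 xor ed = 05
b4 xor 15 = a1
80 xor 2f = af
42 xor b8 = fa
af xor 40 = ef
27 xor c2 = e5
60 xor 54 = 34
b9 xor 07 = be
d6 xor 8e = 58
ab xor 51 = fa
99 xor a2 = 3b
07 xor f7 = f0

4662ea05a1affaefe534be58fa3bf0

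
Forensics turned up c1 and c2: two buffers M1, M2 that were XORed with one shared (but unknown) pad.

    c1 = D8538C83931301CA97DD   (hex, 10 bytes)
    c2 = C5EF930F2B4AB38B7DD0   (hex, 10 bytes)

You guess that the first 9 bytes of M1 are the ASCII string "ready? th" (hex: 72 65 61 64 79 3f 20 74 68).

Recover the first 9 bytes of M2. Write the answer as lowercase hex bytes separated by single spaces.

6f d9 7e e8 c1 66 92 35 82

First, c1 ⊕ c2 = (M1 ⊕ K) ⊕ (M2 ⊕ K) = M1 ⊕ M2, so the key drops out. Then M2 = (M1 ⊕ M2) ⊕ M1 over the first 9 bytes.
byte 0: (d8 xor c5) xor 72 = 1d xor 72 = 6f
byte 1: (53 xor ef) xor 65 = bc xor 65 = d9
byte 2: (8c xor 93) xor 61 = 1f xor 61 = 7e
byte 3: (83 xor 0f) xor 64 = 8c xor 64 = e8
byte 4: (93 xor 2b) xor 79 = b8 xor 79 = c1
byte 5: (13 xor 4a) xor 3f = 59 xor 3f = 66
byte 6: (01 xor b3) xor 20 = b2 xor 20 = 92
byte 7: (ca xor 8b) xor 74 = 41 xor 74 = 35
byte 8: (97 xor 7d) xor 68 = ea xor 68 = 82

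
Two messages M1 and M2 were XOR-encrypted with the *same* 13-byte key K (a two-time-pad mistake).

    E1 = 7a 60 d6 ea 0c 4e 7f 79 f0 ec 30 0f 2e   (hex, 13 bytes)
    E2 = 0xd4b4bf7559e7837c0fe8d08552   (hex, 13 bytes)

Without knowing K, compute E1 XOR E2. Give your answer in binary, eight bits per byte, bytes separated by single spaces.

10101110 11010100 01101001 10011111 01010101 10101001 11111100 00000101 11111111 00000100 11100000 10001010 01111100

E1 ⊕ E2 = (M1 ⊕ K) ⊕ (M2 ⊕ K) = M1 ⊕ M2 — the shared key cancels under XOR.
byte 0: 122 XOR 212 = 174
byte 1:  96 XOR 180 = 212
byte 2: 214 XOR 191 = 105
byte 3: 234 XOR 117 = 159
byte 4:  12 XOR  89 =  85
byte 5:  78 XOR 231 = 169
byte 6: 127 XOR 131 = 252
byte 7: 121 XOR 124 =   5
byte 8: 240 XOR  15 = 255
byte 9: 236 XOR 232 =   4
byte 10:  48 XOR 208 = 224
byte 11:  15 XOR 133 = 138
byte 12:  46 XOR  82 = 124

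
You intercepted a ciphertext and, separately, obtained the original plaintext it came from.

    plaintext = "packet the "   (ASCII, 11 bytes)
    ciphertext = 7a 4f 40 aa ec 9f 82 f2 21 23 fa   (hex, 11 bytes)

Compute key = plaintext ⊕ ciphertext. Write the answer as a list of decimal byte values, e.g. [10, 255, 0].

[10, 46, 35, 193, 137, 235, 162, 134, 73, 70, 218]

Since ciphertext = plaintext ⊕ key, XORing both sides with plaintext gives key = plaintext ⊕ ciphertext.
70 XOR 7a = 0a
61 XOR 4f = 2e
63 XOR 40 = 23
6b XOR aa = c1
65 XOR ec = 89
74 XOR 9f = eb
20 XOR 82 = a2
74 XOR f2 = 86
68 XOR 21 = 49
65 XOR 23 = 46
20 XOR fa = da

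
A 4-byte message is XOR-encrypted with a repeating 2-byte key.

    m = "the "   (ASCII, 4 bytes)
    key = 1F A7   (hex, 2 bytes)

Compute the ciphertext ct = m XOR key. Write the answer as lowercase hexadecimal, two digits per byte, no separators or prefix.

6bcf7a87

The 2-byte key repeats, so the effective keystream is 1f a7 1f a7.
byte 0: 74 xor 1f = 6b
byte 1: 68 xor a7 = cf
byte 2: 65 xor 1f = 7a
byte 3: 20 xor a7 = 87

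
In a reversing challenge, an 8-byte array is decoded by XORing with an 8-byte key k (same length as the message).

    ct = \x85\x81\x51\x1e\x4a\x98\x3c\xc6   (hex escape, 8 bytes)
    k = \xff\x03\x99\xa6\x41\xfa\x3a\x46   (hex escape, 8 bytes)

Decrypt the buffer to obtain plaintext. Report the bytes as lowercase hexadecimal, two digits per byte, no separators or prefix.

byte 0: 133 ⊕ 255 = 122
byte 1: 129 ⊕   3 = 130
byte 2:  81 ⊕ 153 = 200
byte 3:  30 ⊕ 166 = 184
byte 4:  74 ⊕  65 =  11
byte 5: 152 ⊕ 250 =  98
byte 6:  60 ⊕  58 =   6
byte 7: 198 ⊕  70 = 128

7a82c8b80b620680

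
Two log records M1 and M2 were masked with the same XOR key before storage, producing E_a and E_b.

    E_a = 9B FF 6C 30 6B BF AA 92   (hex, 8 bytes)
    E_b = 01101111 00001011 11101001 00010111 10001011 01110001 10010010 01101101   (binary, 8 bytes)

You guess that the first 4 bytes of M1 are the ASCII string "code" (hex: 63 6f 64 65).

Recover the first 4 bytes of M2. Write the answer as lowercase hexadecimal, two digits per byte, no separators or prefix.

979be142

First, E_a ⊕ E_b = (M1 ⊕ K) ⊕ (M2 ⊕ K) = M1 ⊕ M2, so the key drops out. Then M2 = (M1 ⊕ M2) ⊕ M1 over the first 4 bytes.
byte 0: (9b ^ 6f) ^ 63 = f4 ^ 63 = 97
byte 1: (ff ^ 0b) ^ 6f = f4 ^ 6f = 9b
byte 2: (6c ^ e9) ^ 64 = 85 ^ 64 = e1
byte 3: (30 ^ 17) ^ 65 = 27 ^ 65 = 42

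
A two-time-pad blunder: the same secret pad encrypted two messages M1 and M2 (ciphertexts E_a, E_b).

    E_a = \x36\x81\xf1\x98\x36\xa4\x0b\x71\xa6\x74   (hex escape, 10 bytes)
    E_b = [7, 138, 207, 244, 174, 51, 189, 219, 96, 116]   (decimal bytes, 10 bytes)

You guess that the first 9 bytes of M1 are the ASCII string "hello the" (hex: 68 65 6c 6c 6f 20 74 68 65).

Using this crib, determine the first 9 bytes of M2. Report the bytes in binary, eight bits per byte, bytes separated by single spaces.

First, E_a ⊕ E_b = (M1 ⊕ K) ⊕ (M2 ⊕ K) = M1 ⊕ M2, so the key drops out. Then M2 = (M1 ⊕ M2) ⊕ M1 over the first 9 bytes.
byte 0: (36 XOR 07) XOR 68 = 31 XOR 68 = 59
byte 1: (81 XOR 8a) XOR 65 = 0b XOR 65 = 6e
byte 2: (f1 XOR cf) XOR 6c = 3e XOR 6c = 52
byte 3: (98 XOR f4) XOR 6c = 6c XOR 6c = 00
byte 4: (36 XOR ae) XOR 6f = 98 XOR 6f = f7
byte 5: (a4 XOR 33) XOR 20 = 97 XOR 20 = b7
byte 6: (0b XOR bd) XOR 74 = b6 XOR 74 = c2
byte 7: (71 XOR db) XOR 68 = aa XOR 68 = c2
byte 8: (a6 XOR 60) XOR 65 = c6 XOR 65 = a3

01011001 01101110 01010010 00000000 11110111 10110111 11000010 11000010 10100011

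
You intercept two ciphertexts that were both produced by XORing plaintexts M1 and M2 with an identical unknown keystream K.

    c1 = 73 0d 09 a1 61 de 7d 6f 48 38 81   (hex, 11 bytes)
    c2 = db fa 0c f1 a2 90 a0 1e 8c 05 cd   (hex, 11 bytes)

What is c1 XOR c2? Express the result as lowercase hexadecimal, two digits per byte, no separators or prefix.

c1 ⊕ c2 = (M1 ⊕ K) ⊕ (M2 ⊕ K) = M1 ⊕ M2 — the shared key cancels under XOR.
byte 0: 01110011 ⊕ 11011011 = 10101000
byte 1: 00001101 ⊕ 11111010 = 11110111
byte 2: 00001001 ⊕ 00001100 = 00000101
byte 3: 10100001 ⊕ 11110001 = 01010000
byte 4: 01100001 ⊕ 10100010 = 11000011
byte 5: 11011110 ⊕ 10010000 = 01001110
byte 6: 01111101 ⊕ 10100000 = 11011101
byte 7: 01101111 ⊕ 00011110 = 01110001
byte 8: 01001000 ⊕ 10001100 = 11000100
byte 9: 00111000 ⊕ 00000101 = 00111101
byte 10: 10000001 ⊕ 11001101 = 01001100

a8f70550c34edd71c43d4c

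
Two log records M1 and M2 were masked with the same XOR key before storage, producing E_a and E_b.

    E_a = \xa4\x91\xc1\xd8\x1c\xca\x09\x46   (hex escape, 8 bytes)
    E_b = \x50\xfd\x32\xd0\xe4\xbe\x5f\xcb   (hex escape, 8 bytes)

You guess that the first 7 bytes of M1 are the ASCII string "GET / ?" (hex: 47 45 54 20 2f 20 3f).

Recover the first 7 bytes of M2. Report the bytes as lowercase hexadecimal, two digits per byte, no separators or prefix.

First, E_a ⊕ E_b = (M1 ⊕ K) ⊕ (M2 ⊕ K) = M1 ⊕ M2, so the key drops out. Then M2 = (M1 ⊕ M2) ⊕ M1 over the first 7 bytes.
byte 0: (a4 ^ 50) ^ 47 = f4 ^ 47 = b3
byte 1: (91 ^ fd) ^ 45 = 6c ^ 45 = 29
byte 2: (c1 ^ 32) ^ 54 = f3 ^ 54 = a7
byte 3: (d8 ^ d0) ^ 20 = 08 ^ 20 = 28
byte 4: (1c ^ e4) ^ 2f = f8 ^ 2f = d7
byte 5: (ca ^ be) ^ 20 = 74 ^ 20 = 54
byte 6: (09 ^ 5f) ^ 3f = 56 ^ 3f = 69

b329a728d75469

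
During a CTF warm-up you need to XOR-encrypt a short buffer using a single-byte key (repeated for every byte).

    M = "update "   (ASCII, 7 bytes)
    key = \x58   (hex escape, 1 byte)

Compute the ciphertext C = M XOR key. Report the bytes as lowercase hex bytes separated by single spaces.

The 1-byte key repeats, so the effective keystream is 58 58 58 58 58 58 58.
byte 0: 01110101 xor 01011000 = 00101101
byte 1: 01110000 xor 01011000 = 00101000
byte 2: 01100100 xor 01011000 = 00111100
byte 3: 01100001 xor 01011000 = 00111001
byte 4: 01110100 xor 01011000 = 00101100
byte 5: 01100101 xor 01011000 = 00111101
byte 6: 00100000 xor 01011000 = 01111000

2d 28 3c 39 2c 3d 78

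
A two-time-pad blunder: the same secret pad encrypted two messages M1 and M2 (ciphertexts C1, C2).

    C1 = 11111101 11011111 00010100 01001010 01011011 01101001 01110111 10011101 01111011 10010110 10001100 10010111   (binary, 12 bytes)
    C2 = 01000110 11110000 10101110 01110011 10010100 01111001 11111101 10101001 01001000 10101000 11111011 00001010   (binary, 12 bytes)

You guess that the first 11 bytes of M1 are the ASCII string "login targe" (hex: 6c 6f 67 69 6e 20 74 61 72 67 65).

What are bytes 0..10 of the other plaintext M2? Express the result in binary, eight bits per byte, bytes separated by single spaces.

11010111 01000000 11011101 01010000 10100001 00110000 11111110 01010101 01000001 01011001 00010010

First, C1 ⊕ C2 = (M1 ⊕ K) ⊕ (M2 ⊕ K) = M1 ⊕ M2, so the key drops out. Then M2 = (M1 ⊕ M2) ⊕ M1 over the first 11 bytes.
byte 0: (fd XOR 46) XOR 6c = bb XOR 6c = d7
byte 1: (df XOR f0) XOR 6f = 2f XOR 6f = 40
byte 2: (14 XOR ae) XOR 67 = ba XOR 67 = dd
byte 3: (4a XOR 73) XOR 69 = 39 XOR 69 = 50
byte 4: (5b XOR 94) XOR 6e = cf XOR 6e = a1
byte 5: (69 XOR 79) XOR 20 = 10 XOR 20 = 30
byte 6: (77 XOR fd) XOR 74 = 8a XOR 74 = fe
byte 7: (9d XOR a9) XOR 61 = 34 XOR 61 = 55
byte 8: (7b XOR 48) XOR 72 = 33 XOR 72 = 41
byte 9: (96 XOR a8) XOR 67 = 3e XOR 67 = 59
byte 10: (8c XOR fb) XOR 65 = 77 XOR 65 = 12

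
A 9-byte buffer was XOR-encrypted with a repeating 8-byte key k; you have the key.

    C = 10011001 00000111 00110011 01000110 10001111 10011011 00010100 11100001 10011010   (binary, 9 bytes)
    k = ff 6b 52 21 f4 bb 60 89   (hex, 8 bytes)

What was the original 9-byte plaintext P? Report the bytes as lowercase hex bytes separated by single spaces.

The 8-byte key repeats, so the effective keystream is ff 6b 52 21 f4 bb 60 89 ff.
byte 0: 99 ⊕ ff = 66
byte 1: 07 ⊕ 6b = 6c
byte 2: 33 ⊕ 52 = 61
byte 3: 46 ⊕ 21 = 67
byte 4: 8f ⊕ f4 = 7b
byte 5: 9b ⊕ bb = 20
byte 6: 14 ⊕ 60 = 74
byte 7: e1 ⊕ 89 = 68
byte 8: 9a ⊕ ff = 65

66 6c 61 67 7b 20 74 68 65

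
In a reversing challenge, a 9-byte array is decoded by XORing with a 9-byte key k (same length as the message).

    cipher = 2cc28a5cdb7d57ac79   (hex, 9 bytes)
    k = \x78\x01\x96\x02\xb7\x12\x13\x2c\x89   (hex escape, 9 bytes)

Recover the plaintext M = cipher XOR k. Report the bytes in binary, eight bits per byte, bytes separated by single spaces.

2c XOR 78 = 54
c2 XOR 01 = c3
8a XOR 96 = 1c
5c XOR 02 = 5e
db XOR b7 = 6c
7d XOR 12 = 6f
57 XOR 13 = 44
ac XOR 2c = 80
79 XOR 89 = f0

01010100 11000011 00011100 01011110 01101100 01101111 01000100 10000000 11110000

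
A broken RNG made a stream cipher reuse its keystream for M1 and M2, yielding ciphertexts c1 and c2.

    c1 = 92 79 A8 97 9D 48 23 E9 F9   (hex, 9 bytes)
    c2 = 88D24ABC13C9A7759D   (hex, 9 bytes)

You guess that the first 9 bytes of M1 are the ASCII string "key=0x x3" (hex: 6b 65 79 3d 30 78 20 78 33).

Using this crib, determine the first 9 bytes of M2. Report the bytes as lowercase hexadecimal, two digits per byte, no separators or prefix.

71ce9b16bef9a4e457

First, c1 ⊕ c2 = (M1 ⊕ K) ⊕ (M2 ⊕ K) = M1 ⊕ M2, so the key drops out. Then M2 = (M1 ⊕ M2) ⊕ M1 over the first 9 bytes.
byte 0: (92 xor 88) xor 6b = 1a xor 6b = 71
byte 1: (79 xor d2) xor 65 = ab xor 65 = ce
byte 2: (a8 xor 4a) xor 79 = e2 xor 79 = 9b
byte 3: (97 xor bc) xor 3d = 2b xor 3d = 16
byte 4: (9d xor 13) xor 30 = 8e xor 30 = be
byte 5: (48 xor c9) xor 78 = 81 xor 78 = f9
byte 6: (23 xor a7) xor 20 = 84 xor 20 = a4
byte 7: (e9 xor 75) xor 78 = 9c xor 78 = e4
byte 8: (f9 xor 9d) xor 33 = 64 xor 33 = 57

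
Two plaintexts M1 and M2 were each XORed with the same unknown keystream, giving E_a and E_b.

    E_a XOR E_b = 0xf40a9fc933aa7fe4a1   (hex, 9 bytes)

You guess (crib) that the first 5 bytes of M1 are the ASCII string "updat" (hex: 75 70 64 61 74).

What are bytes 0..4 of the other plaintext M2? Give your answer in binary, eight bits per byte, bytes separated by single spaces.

10000001 01111010 11111011 10101000 01000111

Since E_a ⊕ E_b = M1 ⊕ M2, XORing with the guessed M1 bytes yields the corresponding M2 bytes: M2 = (E_a ⊕ E_b) ⊕ M1.
f4 xor 75 = 81
0a xor 70 = 7a
9f xor 64 = fb
c9 xor 61 = a8
33 xor 74 = 47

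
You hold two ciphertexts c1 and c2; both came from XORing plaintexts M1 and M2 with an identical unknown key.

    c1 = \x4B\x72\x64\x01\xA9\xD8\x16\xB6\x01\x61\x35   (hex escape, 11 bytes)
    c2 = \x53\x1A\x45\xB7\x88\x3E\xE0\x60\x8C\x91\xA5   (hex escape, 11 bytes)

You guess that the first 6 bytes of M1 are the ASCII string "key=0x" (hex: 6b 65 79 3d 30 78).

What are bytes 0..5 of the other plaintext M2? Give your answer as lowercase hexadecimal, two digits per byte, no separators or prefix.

730d588b119e

First, c1 ⊕ c2 = (M1 ⊕ K) ⊕ (M2 ⊕ K) = M1 ⊕ M2, so the key drops out. Then M2 = (M1 ⊕ M2) ⊕ M1 over the first 6 bytes.
byte 0: (4b xor 53) xor 6b = 18 xor 6b = 73
byte 1: (72 xor 1a) xor 65 = 68 xor 65 = 0d
byte 2: (64 xor 45) xor 79 = 21 xor 79 = 58
byte 3: (01 xor b7) xor 3d = b6 xor 3d = 8b
byte 4: (a9 xor 88) xor 30 = 21 xor 30 = 11
byte 5: (d8 xor 3e) xor 78 = e6 xor 78 = 9e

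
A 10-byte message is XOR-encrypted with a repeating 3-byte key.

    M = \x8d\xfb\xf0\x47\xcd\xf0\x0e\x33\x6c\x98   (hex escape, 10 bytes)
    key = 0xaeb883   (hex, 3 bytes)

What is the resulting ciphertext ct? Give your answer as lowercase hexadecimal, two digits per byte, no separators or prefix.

234373e97573a08bef36

The 3-byte key repeats, so the effective keystream is ae b8 83 ae b8 83 ae b8 83 ae.
byte 0: 8d ^ ae = 23
byte 1: fb ^ b8 = 43
byte 2: f0 ^ 83 = 73
byte 3: 47 ^ ae = e9
byte 4: cd ^ b8 = 75
byte 5: f0 ^ 83 = 73
byte 6: 0e ^ ae = a0
byte 7: 33 ^ b8 = 8b
byte 8: 6c ^ 83 = ef
byte 9: 98 ^ ae = 36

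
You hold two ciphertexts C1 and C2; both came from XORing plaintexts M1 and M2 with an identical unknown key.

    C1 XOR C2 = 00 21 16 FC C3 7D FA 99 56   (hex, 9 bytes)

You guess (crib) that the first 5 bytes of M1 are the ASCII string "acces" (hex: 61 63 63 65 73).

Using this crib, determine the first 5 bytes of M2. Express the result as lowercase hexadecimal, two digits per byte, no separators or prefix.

Since C1 ⊕ C2 = M1 ⊕ M2, XORing with the guessed M1 bytes yields the corresponding M2 bytes: M2 = (C1 ⊕ C2) ⊕ M1.
00000000 XOR 01100001 = 01100001
00100001 XOR 01100011 = 01000010
00010110 XOR 01100011 = 01110101
11111100 XOR 01100101 = 10011001
11000011 XOR 01110011 = 10110000

61427599b0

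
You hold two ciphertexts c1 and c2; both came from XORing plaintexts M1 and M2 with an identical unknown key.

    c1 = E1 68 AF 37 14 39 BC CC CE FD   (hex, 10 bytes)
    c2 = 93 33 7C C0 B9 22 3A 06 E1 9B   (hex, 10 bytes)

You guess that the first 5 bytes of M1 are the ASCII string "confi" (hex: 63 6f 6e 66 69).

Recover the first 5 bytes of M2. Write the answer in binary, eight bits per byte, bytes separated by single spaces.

First, c1 ⊕ c2 = (M1 ⊕ K) ⊕ (M2 ⊕ K) = M1 ⊕ M2, so the key drops out. Then M2 = (M1 ⊕ M2) ⊕ M1 over the first 5 bytes.
byte 0: (e1 xor 93) xor 63 = 72 xor 63 = 11
byte 1: (68 xor 33) xor 6f = 5b xor 6f = 34
byte 2: (af xor 7c) xor 6e = d3 xor 6e = bd
byte 3: (37 xor c0) xor 66 = f7 xor 66 = 91
byte 4: (14 xor b9) xor 69 = ad xor 69 = c4

00010001 00110100 10111101 10010001 11000100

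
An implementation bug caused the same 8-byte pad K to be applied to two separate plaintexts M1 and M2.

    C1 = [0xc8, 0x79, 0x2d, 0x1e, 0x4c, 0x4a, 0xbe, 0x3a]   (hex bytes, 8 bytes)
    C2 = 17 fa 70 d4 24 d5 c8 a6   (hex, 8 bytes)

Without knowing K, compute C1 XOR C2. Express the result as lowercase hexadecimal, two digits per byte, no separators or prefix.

df835dca689f769c

C1 ⊕ C2 = (M1 ⊕ K) ⊕ (M2 ⊕ K) = M1 ⊕ M2 — the shared key cancels under XOR.
c8 ^ 17 = df
79 ^ fa = 83
2d ^ 70 = 5d
1e ^ d4 = ca
4c ^ 24 = 68
4a ^ d5 = 9f
be ^ c8 = 76
3a ^ a6 = 9c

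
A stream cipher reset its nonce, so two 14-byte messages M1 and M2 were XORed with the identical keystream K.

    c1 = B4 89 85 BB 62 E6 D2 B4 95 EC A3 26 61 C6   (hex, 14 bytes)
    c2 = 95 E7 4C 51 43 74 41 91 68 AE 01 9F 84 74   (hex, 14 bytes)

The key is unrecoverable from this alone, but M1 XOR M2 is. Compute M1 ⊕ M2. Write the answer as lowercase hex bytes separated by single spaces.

c1 ⊕ c2 = (M1 ⊕ K) ⊕ (M2 ⊕ K) = M1 ⊕ M2 — the shared key cancels under XOR.
b4 ^ 95 = 21
89 ^ e7 = 6e
85 ^ 4c = c9
bb ^ 51 = ea
62 ^ 43 = 21
e6 ^ 74 = 92
d2 ^ 41 = 93
b4 ^ 91 = 25
95 ^ 68 = fd
ec ^ ae = 42
a3 ^ 01 = a2
26 ^ 9f = b9
61 ^ 84 = e5
c6 ^ 74 = b2

21 6e c9 ea 21 92 93 25 fd 42 a2 b9 e5 b2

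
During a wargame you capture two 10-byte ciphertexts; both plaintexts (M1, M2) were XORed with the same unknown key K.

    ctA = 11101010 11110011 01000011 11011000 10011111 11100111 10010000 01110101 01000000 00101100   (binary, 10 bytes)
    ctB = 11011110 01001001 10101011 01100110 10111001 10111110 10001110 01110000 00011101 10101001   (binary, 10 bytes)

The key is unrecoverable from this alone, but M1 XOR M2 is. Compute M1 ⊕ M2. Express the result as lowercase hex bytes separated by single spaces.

ctA ⊕ ctB = (M1 ⊕ K) ⊕ (M2 ⊕ K) = M1 ⊕ M2 — the shared key cancels under XOR.
byte 0: ea XOR de = 34
byte 1: f3 XOR 49 = ba
byte 2: 43 XOR ab = e8
byte 3: d8 XOR 66 = be
byte 4: 9f XOR b9 = 26
byte 5: e7 XOR be = 59
byte 6: 90 XOR 8e = 1e
byte 7: 75 XOR 70 = 05
byte 8: 40 XOR 1d = 5d
byte 9: 2c XOR a9 = 85

34 ba e8 be 26 59 1e 05 5d 85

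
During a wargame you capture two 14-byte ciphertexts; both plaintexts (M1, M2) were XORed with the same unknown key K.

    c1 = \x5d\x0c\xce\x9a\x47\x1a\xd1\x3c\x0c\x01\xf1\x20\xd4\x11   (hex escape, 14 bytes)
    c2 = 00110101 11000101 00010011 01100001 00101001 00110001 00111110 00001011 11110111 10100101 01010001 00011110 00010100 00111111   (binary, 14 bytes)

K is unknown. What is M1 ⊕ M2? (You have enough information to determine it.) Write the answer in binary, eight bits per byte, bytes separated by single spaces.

c1 ⊕ c2 = (M1 ⊕ K) ⊕ (M2 ⊕ K) = M1 ⊕ M2 — the shared key cancels under XOR.
byte 0: 5d xor 35 = 68
byte 1: 0c xor c5 = c9
byte 2: ce xor 13 = dd
byte 3: 9a xor 61 = fb
byte 4: 47 xor 29 = 6e
byte 5: 1a xor 31 = 2b
byte 6: d1 xor 3e = ef
byte 7: 3c xor 0b = 37
byte 8: 0c xor f7 = fb
byte 9: 01 xor a5 = a4
byte 10: f1 xor 51 = a0
byte 11: 20 xor 1e = 3e
byte 12: d4 xor 14 = c0
byte 13: 11 xor 3f = 2e

01101000 11001001 11011101 11111011 01101110 00101011 11101111 00110111 11111011 10100100 10100000 00111110 11000000 00101110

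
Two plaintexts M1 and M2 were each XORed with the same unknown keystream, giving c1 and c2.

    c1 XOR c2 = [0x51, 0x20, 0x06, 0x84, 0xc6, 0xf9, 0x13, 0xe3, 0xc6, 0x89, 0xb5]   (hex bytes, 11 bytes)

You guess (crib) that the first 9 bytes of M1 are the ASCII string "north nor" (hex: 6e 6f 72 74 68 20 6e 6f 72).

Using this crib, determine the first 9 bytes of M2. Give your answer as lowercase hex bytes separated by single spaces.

Since c1 ⊕ c2 = M1 ⊕ M2, XORing with the guessed M1 bytes yields the corresponding M2 bytes: M2 = (c1 ⊕ c2) ⊕ M1.
byte 0: 51 XOR 6e = 3f
byte 1: 20 XOR 6f = 4f
byte 2: 06 XOR 72 = 74
byte 3: 84 XOR 74 = f0
byte 4: c6 XOR 68 = ae
byte 5: f9 XOR 20 = d9
byte 6: 13 XOR 6e = 7d
byte 7: e3 XOR 6f = 8c
byte 8: c6 XOR 72 = b4

3f 4f 74 f0 ae d9 7d 8c b4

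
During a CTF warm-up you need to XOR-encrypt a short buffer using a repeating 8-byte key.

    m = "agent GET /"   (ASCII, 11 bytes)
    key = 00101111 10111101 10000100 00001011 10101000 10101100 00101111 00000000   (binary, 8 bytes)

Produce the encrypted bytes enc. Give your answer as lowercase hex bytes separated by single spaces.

4e da e1 65 dc 8c 68 45 7b 9d ab

The 8-byte key repeats, so the effective keystream is 2f bd 84 0b a8 ac 2f 00 2f bd 84.
byte 0: 01100001 xor 00101111 = 01001110
byte 1: 01100111 xor 10111101 = 11011010
byte 2: 01100101 xor 10000100 = 11100001
byte 3: 01101110 xor 00001011 = 01100101
byte 4: 01110100 xor 10101000 = 11011100
byte 5: 00100000 xor 10101100 = 10001100
byte 6: 01000111 xor 00101111 = 01101000
byte 7: 01000101 xor 00000000 = 01000101
byte 8: 01010100 xor 00101111 = 01111011
byte 9: 00100000 xor 10111101 = 10011101
byte 10: 00101111 xor 10000100 = 10101011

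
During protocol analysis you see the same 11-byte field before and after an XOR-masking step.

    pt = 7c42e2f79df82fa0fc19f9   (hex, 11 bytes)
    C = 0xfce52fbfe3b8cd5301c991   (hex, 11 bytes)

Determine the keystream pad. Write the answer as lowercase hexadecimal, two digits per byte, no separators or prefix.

80a7cd487e40e2f3fdd068

Since C = pt ⊕ pad, XORing both sides with pt gives pad = pt ⊕ C.
byte 0: 7c xor fc = 80
byte 1: 42 xor e5 = a7
byte 2: e2 xor 2f = cd
byte 3: f7 xor bf = 48
byte 4: 9d xor e3 = 7e
byte 5: f8 xor b8 = 40
byte 6: 2f xor cd = e2
byte 7: a0 xor 53 = f3
byte 8: fc xor 01 = fd
byte 9: 19 xor c9 = d0
byte 10: f9 xor 91 = 68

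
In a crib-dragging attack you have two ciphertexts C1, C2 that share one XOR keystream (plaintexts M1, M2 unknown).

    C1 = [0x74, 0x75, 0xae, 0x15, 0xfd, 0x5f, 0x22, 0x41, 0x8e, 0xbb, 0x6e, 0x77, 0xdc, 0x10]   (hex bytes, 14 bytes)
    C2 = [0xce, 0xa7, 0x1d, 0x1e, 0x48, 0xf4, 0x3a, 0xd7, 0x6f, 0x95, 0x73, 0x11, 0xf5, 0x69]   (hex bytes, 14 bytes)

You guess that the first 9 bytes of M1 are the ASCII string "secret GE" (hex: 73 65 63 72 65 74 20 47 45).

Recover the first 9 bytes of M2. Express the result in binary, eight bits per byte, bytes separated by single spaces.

First, C1 ⊕ C2 = (M1 ⊕ K) ⊕ (M2 ⊕ K) = M1 ⊕ M2, so the key drops out. Then M2 = (M1 ⊕ M2) ⊕ M1 over the first 9 bytes.
byte 0: (74 XOR ce) XOR 73 = ba XOR 73 = c9
byte 1: (75 XOR a7) XOR 65 = d2 XOR 65 = b7
byte 2: (ae XOR 1d) XOR 63 = b3 XOR 63 = d0
byte 3: (15 XOR 1e) XOR 72 = 0b XOR 72 = 79
byte 4: (fd XOR 48) XOR 65 = b5 XOR 65 = d0
byte 5: (5f XOR f4) XOR 74 = ab XOR 74 = df
byte 6: (22 XOR 3a) XOR 20 = 18 XOR 20 = 38
byte 7: (41 XOR d7) XOR 47 = 96 XOR 47 = d1
byte 8: (8e XOR 6f) XOR 45 = e1 XOR 45 = a4

11001001 10110111 11010000 01111001 11010000 11011111 00111000 11010001 10100100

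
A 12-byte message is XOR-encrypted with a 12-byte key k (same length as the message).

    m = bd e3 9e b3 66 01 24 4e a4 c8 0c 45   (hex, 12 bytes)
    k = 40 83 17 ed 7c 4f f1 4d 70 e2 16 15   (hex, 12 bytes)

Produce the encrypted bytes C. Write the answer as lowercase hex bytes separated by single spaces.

XOR is its own inverse, so applying the key byte-wise gives the result directly.
189 XOR  64 = 253
227 XOR 131 =  96
158 XOR  23 = 137
179 XOR 237 =  94
102 XOR 124 =  26
  1 XOR  79 =  78
 36 XOR 241 = 213
 78 XOR  77 =   3
164 XOR 112 = 212
200 XOR 226 =  42
 12 XOR  22 =  26
 69 XOR  21 =  80

fd 60 89 5e 1a 4e d5 03 d4 2a 1a 50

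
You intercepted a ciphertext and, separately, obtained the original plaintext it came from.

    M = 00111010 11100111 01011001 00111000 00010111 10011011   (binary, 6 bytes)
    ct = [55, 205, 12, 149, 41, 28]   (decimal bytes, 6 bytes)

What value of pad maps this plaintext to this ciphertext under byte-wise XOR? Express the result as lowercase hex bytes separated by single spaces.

Since ct = M ⊕ pad, XORing both sides with M gives pad = M ⊕ ct.
00111010 ⊕ 00110111 = 00001101
11100111 ⊕ 11001101 = 00101010
01011001 ⊕ 00001100 = 01010101
00111000 ⊕ 10010101 = 10101101
00010111 ⊕ 00101001 = 00111110
10011011 ⊕ 00011100 = 10000111

0d 2a 55 ad 3e 87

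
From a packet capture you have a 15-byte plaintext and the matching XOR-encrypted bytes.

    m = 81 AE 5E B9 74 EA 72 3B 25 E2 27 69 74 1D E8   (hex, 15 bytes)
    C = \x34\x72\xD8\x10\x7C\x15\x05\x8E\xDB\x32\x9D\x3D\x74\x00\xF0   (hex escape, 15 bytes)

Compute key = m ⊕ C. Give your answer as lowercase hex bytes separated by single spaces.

b5 dc 86 a9 08 ff 77 b5 fe d0 ba 54 00 1d 18

Since C = m ⊕ key, XORing both sides with m gives key = m ⊕ C.
129 ^  52 = 181
174 ^ 114 = 220
 94 ^ 216 = 134
185 ^  16 = 169
116 ^ 124 =   8
234 ^  21 = 255
114 ^   5 = 119
 59 ^ 142 = 181
 37 ^ 219 = 254
226 ^  50 = 208
 39 ^ 157 = 186
105 ^  61 =  84
116 ^ 116 =   0
 29 ^   0 =  29
232 ^ 240 =  24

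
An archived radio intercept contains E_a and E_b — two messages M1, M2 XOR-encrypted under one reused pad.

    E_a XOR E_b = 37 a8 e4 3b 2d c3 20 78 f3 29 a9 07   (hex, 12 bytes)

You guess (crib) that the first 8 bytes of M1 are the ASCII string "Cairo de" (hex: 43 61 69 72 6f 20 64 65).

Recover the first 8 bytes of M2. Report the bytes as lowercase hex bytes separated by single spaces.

74 c9 8d 49 42 e3 44 1d

Since E_a ⊕ E_b = M1 ⊕ M2, XORing with the guessed M1 bytes yields the corresponding M2 bytes: M2 = (E_a ⊕ E_b) ⊕ M1.
00110111 ⊕ 01000011 = 01110100
10101000 ⊕ 01100001 = 11001001
11100100 ⊕ 01101001 = 10001101
00111011 ⊕ 01110010 = 01001001
00101101 ⊕ 01101111 = 01000010
11000011 ⊕ 00100000 = 11100011
00100000 ⊕ 01100100 = 01000100
01111000 ⊕ 01100101 = 00011101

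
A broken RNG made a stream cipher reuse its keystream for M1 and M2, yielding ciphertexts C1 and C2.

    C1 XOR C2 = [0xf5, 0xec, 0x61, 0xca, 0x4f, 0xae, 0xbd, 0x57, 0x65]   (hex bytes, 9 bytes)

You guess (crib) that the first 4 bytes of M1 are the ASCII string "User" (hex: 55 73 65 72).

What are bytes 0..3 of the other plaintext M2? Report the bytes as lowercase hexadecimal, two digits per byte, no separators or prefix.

Since C1 ⊕ C2 = M1 ⊕ M2, XORing with the guessed M1 bytes yields the corresponding M2 bytes: M2 = (C1 ⊕ C2) ⊕ M1.
245 XOR  85 = 160
236 XOR 115 = 159
 97 XOR 101 =   4
202 XOR 114 = 184

a09f04b8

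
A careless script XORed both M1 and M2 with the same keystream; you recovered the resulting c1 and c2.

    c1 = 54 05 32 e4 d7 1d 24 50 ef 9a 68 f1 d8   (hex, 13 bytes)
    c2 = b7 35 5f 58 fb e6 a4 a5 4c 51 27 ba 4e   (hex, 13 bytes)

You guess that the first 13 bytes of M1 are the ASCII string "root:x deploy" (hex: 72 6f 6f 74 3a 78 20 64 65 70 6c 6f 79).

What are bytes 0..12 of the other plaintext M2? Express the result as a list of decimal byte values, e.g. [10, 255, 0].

First, c1 ⊕ c2 = (M1 ⊕ K) ⊕ (M2 ⊕ K) = M1 ⊕ M2, so the key drops out. Then M2 = (M1 ⊕ M2) ⊕ M1 over the first 13 bytes.
byte 0: (54 xor b7) xor 72 = e3 xor 72 = 91
byte 1: (05 xor 35) xor 6f = 30 xor 6f = 5f
byte 2: (32 xor 5f) xor 6f = 6d xor 6f = 02
byte 3: (e4 xor 58) xor 74 = bc xor 74 = c8
byte 4: (d7 xor fb) xor 3a = 2c xor 3a = 16
byte 5: (1d xor e6) xor 78 = fb xor 78 = 83
byte 6: (24 xor a4) xor 20 = 80 xor 20 = a0
byte 7: (50 xor a5) xor 64 = f5 xor 64 = 91
byte 8: (ef xor 4c) xor 65 = a3 xor 65 = c6
byte 9: (9a xor 51) xor 70 = cb xor 70 = bb
byte 10: (68 xor 27) xor 6c = 4f xor 6c = 23
byte 11: (f1 xor ba) xor 6f = 4b xor 6f = 24
byte 12: (d8 xor 4e) xor 79 = 96 xor 79 = ef

[145, 95, 2, 200, 22, 131, 160, 145, 198, 187, 35, 36, 239]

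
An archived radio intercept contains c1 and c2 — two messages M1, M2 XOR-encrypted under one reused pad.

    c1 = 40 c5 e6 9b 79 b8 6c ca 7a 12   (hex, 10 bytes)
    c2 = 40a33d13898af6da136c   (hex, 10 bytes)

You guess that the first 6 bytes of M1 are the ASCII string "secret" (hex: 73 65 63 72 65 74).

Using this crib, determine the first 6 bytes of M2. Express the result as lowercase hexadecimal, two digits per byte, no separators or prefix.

7303b8fa9546

First, c1 ⊕ c2 = (M1 ⊕ K) ⊕ (M2 ⊕ K) = M1 ⊕ M2, so the key drops out. Then M2 = (M1 ⊕ M2) ⊕ M1 over the first 6 bytes.
byte 0: (40 XOR 40) XOR 73 = 00 XOR 73 = 73
byte 1: (c5 XOR a3) XOR 65 = 66 XOR 65 = 03
byte 2: (e6 XOR 3d) XOR 63 = db XOR 63 = b8
byte 3: (9b XOR 13) XOR 72 = 88 XOR 72 = fa
byte 4: (79 XOR 89) XOR 65 = f0 XOR 65 = 95
byte 5: (b8 XOR 8a) XOR 74 = 32 XOR 74 = 46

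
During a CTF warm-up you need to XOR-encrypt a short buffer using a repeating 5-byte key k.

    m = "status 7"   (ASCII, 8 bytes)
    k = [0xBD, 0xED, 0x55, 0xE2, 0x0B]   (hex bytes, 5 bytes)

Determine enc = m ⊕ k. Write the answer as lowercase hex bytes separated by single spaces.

The 5-byte key repeats, so the effective keystream is bd ed 55 e2 0b bd ed 55.
byte 0: 73 ⊕ bd = ce
byte 1: 74 ⊕ ed = 99
byte 2: 61 ⊕ 55 = 34
byte 3: 74 ⊕ e2 = 96
byte 4: 75 ⊕ 0b = 7e
byte 5: 73 ⊕ bd = ce
byte 6: 20 ⊕ ed = cd
byte 7: 37 ⊕ 55 = 62

ce 99 34 96 7e ce cd 62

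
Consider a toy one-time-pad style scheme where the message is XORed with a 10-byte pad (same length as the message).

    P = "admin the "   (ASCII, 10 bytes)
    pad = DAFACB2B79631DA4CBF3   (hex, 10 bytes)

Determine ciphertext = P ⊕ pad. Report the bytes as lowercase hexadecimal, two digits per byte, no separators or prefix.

XOR is its own inverse, so applying the key byte-wise gives the result directly.
61 xor da = bb
64 xor fa = 9e
6d xor cb = a6
69 xor 2b = 42
6e xor 79 = 17
20 xor 63 = 43
74 xor 1d = 69
68 xor a4 = cc
65 xor cb = ae
20 xor f3 = d3

bb9ea642174369ccaed3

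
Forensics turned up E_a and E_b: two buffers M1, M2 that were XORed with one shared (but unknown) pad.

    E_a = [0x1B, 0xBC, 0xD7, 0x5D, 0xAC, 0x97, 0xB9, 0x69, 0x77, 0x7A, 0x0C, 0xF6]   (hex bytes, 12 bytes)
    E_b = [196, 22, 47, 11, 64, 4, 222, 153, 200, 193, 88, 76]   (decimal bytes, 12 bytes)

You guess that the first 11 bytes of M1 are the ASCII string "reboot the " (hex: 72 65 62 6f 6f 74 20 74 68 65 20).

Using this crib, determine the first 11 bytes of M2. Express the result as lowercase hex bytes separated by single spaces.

First, E_a ⊕ E_b = (M1 ⊕ K) ⊕ (M2 ⊕ K) = M1 ⊕ M2, so the key drops out. Then M2 = (M1 ⊕ M2) ⊕ M1 over the first 11 bytes.
byte 0: (1b xor c4) xor 72 = df xor 72 = ad
byte 1: (bc xor 16) xor 65 = aa xor 65 = cf
byte 2: (d7 xor 2f) xor 62 = f8 xor 62 = 9a
byte 3: (5d xor 0b) xor 6f = 56 xor 6f = 39
byte 4: (ac xor 40) xor 6f = ec xor 6f = 83
byte 5: (97 xor 04) xor 74 = 93 xor 74 = e7
byte 6: (b9 xor de) xor 20 = 67 xor 20 = 47
byte 7: (69 xor 99) xor 74 = f0 xor 74 = 84
byte 8: (77 xor c8) xor 68 = bf xor 68 = d7
byte 9: (7a xor c1) xor 65 = bb xor 65 = de
byte 10: (0c xor 58) xor 20 = 54 xor 20 = 74

ad cf 9a 39 83 e7 47 84 d7 de 74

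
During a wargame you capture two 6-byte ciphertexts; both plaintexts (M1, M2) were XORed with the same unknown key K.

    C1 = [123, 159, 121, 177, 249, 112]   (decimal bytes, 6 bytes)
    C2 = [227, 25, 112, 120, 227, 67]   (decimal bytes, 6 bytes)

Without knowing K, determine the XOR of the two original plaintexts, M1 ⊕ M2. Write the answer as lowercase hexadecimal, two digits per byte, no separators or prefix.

988609c91a33

C1 ⊕ C2 = (M1 ⊕ K) ⊕ (M2 ⊕ K) = M1 ⊕ M2 — the shared key cancels under XOR.
byte 0: 01111011 ^ 11100011 = 10011000
byte 1: 10011111 ^ 00011001 = 10000110
byte 2: 01111001 ^ 01110000 = 00001001
byte 3: 10110001 ^ 01111000 = 11001001
byte 4: 11111001 ^ 11100011 = 00011010
byte 5: 01110000 ^ 01000011 = 00110011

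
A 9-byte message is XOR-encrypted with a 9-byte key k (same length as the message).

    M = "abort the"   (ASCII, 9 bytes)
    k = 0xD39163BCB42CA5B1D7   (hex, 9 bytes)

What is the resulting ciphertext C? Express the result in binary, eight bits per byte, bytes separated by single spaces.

61 ⊕ d3 = b2
62 ⊕ 91 = f3
6f ⊕ 63 = 0c
72 ⊕ bc = ce
74 ⊕ b4 = c0
20 ⊕ 2c = 0c
74 ⊕ a5 = d1
68 ⊕ b1 = d9
65 ⊕ d7 = b2

10110010 11110011 00001100 11001110 11000000 00001100 11010001 11011001 10110010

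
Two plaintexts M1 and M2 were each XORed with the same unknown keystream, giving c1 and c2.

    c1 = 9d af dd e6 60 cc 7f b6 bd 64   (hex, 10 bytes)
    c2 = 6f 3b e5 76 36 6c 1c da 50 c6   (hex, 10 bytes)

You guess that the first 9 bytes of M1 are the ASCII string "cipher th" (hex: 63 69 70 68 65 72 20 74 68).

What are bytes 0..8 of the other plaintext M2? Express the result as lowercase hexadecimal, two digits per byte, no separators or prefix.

91fd48f833d2431885

First, c1 ⊕ c2 = (M1 ⊕ K) ⊕ (M2 ⊕ K) = M1 ⊕ M2, so the key drops out. Then M2 = (M1 ⊕ M2) ⊕ M1 over the first 9 bytes.
byte 0: (9d XOR 6f) XOR 63 = f2 XOR 63 = 91
byte 1: (af XOR 3b) XOR 69 = 94 XOR 69 = fd
byte 2: (dd XOR e5) XOR 70 = 38 XOR 70 = 48
byte 3: (e6 XOR 76) XOR 68 = 90 XOR 68 = f8
byte 4: (60 XOR 36) XOR 65 = 56 XOR 65 = 33
byte 5: (cc XOR 6c) XOR 72 = a0 XOR 72 = d2
byte 6: (7f XOR 1c) XOR 20 = 63 XOR 20 = 43
byte 7: (b6 XOR da) XOR 74 = 6c XOR 74 = 18
byte 8: (bd XOR 50) XOR 68 = ed XOR 68 = 85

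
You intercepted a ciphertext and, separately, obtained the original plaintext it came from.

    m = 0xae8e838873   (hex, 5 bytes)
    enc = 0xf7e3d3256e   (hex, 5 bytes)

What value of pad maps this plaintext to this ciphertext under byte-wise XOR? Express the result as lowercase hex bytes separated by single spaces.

59 6d 50 ad 1d

Since enc = m ⊕ pad, XORing both sides with m gives pad = m ⊕ enc.
10101110 ⊕ 11110111 = 01011001
10001110 ⊕ 11100011 = 01101101
10000011 ⊕ 11010011 = 01010000
10001000 ⊕ 00100101 = 10101101
01110011 ⊕ 01101110 = 00011101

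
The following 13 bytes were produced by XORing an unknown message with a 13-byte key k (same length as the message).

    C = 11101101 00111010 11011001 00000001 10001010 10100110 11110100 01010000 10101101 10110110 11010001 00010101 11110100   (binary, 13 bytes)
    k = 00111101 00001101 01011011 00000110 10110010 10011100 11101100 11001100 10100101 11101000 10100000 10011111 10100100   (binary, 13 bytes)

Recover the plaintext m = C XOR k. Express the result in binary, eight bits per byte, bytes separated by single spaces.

byte 0: ed XOR 3d = d0
byte 1: 3a XOR 0d = 37
byte 2: d9 XOR 5b = 82
byte 3: 01 XOR 06 = 07
byte 4: 8a XOR b2 = 38
byte 5: a6 XOR 9c = 3a
byte 6: f4 XOR ec = 18
byte 7: 50 XOR cc = 9c
byte 8: ad XOR a5 = 08
byte 9: b6 XOR e8 = 5e
byte 10: d1 XOR a0 = 71
byte 11: 15 XOR 9f = 8a
byte 12: f4 XOR a4 = 50

11010000 00110111 10000010 00000111 00111000 00111010 00011000 10011100 00001000 01011110 01110001 10001010 01010000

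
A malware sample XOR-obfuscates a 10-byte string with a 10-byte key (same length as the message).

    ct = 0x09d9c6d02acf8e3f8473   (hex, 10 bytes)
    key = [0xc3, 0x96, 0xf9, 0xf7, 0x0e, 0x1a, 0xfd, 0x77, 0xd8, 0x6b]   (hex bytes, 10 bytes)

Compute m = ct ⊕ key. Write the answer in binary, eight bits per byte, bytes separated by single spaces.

11001010 01001111 00111111 00100111 00100100 11010101 01110011 01001000 01011100 00011000

09 ^ c3 = ca
d9 ^ 96 = 4f
c6 ^ f9 = 3f
d0 ^ f7 = 27
2a ^ 0e = 24
cf ^ 1a = d5
8e ^ fd = 73
3f ^ 77 = 48
84 ^ d8 = 5c
73 ^ 6b = 18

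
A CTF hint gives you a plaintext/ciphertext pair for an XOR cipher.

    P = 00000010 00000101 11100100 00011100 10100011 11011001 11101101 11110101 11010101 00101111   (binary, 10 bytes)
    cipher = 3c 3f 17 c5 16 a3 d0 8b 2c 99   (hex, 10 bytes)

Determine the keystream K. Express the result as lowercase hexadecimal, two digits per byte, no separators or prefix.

Since cipher = P ⊕ K, XORing both sides with P gives K = P ⊕ cipher.
00000010 ⊕ 00111100 = 00111110
00000101 ⊕ 00111111 = 00111010
11100100 ⊕ 00010111 = 11110011
00011100 ⊕ 11000101 = 11011001
10100011 ⊕ 00010110 = 10110101
11011001 ⊕ 10100011 = 01111010
11101101 ⊕ 11010000 = 00111101
11110101 ⊕ 10001011 = 01111110
11010101 ⊕ 00101100 = 11111001
00101111 ⊕ 10011001 = 10110110

3e3af3d9b57a3d7ef9b6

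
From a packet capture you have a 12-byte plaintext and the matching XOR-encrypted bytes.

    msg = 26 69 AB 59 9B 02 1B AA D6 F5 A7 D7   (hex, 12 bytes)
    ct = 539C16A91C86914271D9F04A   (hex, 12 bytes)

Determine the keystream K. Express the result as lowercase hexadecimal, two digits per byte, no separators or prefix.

75f5bdf087848ae8a72c579d

Since ct = msg ⊕ K, XORing both sides with msg gives K = msg ⊕ ct.
00100110 XOR 01010011 = 01110101
01101001 XOR 10011100 = 11110101
10101011 XOR 00010110 = 10111101
01011001 XOR 10101001 = 11110000
10011011 XOR 00011100 = 10000111
00000010 XOR 10000110 = 10000100
00011011 XOR 10010001 = 10001010
10101010 XOR 01000010 = 11101000
11010110 XOR 01110001 = 10100111
11110101 XOR 11011001 = 00101100
10100111 XOR 11110000 = 01010111
11010111 XOR 01001010 = 10011101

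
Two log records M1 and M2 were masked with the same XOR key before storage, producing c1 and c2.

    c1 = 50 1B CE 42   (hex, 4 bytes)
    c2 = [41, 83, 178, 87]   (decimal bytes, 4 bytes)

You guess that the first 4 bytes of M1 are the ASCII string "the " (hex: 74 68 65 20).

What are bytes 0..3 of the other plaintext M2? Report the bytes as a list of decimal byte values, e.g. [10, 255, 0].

First, c1 ⊕ c2 = (M1 ⊕ K) ⊕ (M2 ⊕ K) = M1 ⊕ M2, so the key drops out. Then M2 = (M1 ⊕ M2) ⊕ M1 over the first 4 bytes.
byte 0: (50 XOR 29) XOR 74 = 79 XOR 74 = 0d
byte 1: (1b XOR 53) XOR 68 = 48 XOR 68 = 20
byte 2: (ce XOR b2) XOR 65 = 7c XOR 65 = 19
byte 3: (42 XOR 57) XOR 20 = 15 XOR 20 = 35

[13, 32, 25, 53]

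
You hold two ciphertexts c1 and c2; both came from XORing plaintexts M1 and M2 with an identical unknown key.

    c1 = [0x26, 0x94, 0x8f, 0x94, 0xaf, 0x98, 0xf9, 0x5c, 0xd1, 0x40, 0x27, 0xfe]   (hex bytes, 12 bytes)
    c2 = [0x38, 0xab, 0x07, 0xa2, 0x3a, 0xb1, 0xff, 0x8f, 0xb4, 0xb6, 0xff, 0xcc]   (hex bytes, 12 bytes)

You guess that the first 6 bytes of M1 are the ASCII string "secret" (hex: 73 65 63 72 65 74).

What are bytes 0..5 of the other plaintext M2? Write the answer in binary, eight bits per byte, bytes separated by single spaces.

01101101 01011010 11101011 01000100 11110000 01011101

First, c1 ⊕ c2 = (M1 ⊕ K) ⊕ (M2 ⊕ K) = M1 ⊕ M2, so the key drops out. Then M2 = (M1 ⊕ M2) ⊕ M1 over the first 6 bytes.
byte 0: (26 ⊕ 38) ⊕ 73 = 1e ⊕ 73 = 6d
byte 1: (94 ⊕ ab) ⊕ 65 = 3f ⊕ 65 = 5a
byte 2: (8f ⊕ 07) ⊕ 63 = 88 ⊕ 63 = eb
byte 3: (94 ⊕ a2) ⊕ 72 = 36 ⊕ 72 = 44
byte 4: (af ⊕ 3a) ⊕ 65 = 95 ⊕ 65 = f0
byte 5: (98 ⊕ b1) ⊕ 74 = 29 ⊕ 74 = 5d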